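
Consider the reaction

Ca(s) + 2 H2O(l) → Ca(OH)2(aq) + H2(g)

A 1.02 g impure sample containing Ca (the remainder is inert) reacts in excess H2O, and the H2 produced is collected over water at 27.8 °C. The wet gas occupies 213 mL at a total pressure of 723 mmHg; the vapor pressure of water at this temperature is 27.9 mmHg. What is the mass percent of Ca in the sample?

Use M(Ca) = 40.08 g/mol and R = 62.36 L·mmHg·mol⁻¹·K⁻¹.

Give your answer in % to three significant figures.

31.0 %

P(H2) = 723 − 27.9 = 695.1 mmHg
n(H2) = PV/RT = (695.1 × 0.2130) / (62.36 × 300.95) = 0.007889 mol
n(Ca) = (1/1) × 0.007889 = 0.007889 mol
m(Ca) = 0.007889 × 40.08 = 0.3162 g
%Ca = 0.3162 / 1.02 × 100 = 31.00%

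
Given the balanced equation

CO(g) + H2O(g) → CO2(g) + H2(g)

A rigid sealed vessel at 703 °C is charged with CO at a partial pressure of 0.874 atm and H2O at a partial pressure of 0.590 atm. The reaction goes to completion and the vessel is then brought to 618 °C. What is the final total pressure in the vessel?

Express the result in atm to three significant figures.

1.34 atm

With V and T fixed, P_i ∝ n_i, so the mole ratios apply directly to partial pressures at 703 °C.
P(H2O) required for 0.874 atm of CO = (1/1) × 0.874 = 0.8740 atm; available 0.590 atm, so H2O is limiting.
P(CO) remaining = 0.874 − (1/1) × 0.590 = 0.2840 atm
P(gaseous products) = (1+1)/1 × 0.590 = 1.180 atm
P_total at 703 °C = 0.2840 + 1.180 = 1.464 atm
Scaling to 618 °C: P = 1.464 × 891.15/976.15 = 1.337 atm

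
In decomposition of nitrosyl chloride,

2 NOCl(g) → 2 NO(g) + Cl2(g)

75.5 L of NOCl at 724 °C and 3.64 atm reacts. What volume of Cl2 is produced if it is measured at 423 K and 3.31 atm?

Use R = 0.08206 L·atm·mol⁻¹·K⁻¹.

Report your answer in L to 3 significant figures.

17.6 L

n(NOCl) = PV/RT = (3.64 × 75.5) / (0.08206 × 997.15) = 3.359 mol
n(Cl2) = (1/2) × 3.359 = 1.679 mol
V = nRT/P = 1.679 × 0.08206 × 423 / 3.31 = 17.61 L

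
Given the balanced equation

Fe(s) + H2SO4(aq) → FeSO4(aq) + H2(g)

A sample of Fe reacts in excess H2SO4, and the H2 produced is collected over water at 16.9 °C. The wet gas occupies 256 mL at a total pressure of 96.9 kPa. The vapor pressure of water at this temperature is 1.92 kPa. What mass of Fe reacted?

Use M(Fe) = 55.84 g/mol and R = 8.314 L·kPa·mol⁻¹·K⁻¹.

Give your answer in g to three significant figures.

P(H2) = 96.9 − 1.92 = 94.98 kPa
n(H2) = PV/RT = (94.98 × 0.2560) / (8.314 × 290.05) = 0.01008 mol
n(Fe) = (1/1) × 0.01008 = 0.01008 mol
m(Fe) = 0.01008 × 55.84 = 0.5629 g

0.563 g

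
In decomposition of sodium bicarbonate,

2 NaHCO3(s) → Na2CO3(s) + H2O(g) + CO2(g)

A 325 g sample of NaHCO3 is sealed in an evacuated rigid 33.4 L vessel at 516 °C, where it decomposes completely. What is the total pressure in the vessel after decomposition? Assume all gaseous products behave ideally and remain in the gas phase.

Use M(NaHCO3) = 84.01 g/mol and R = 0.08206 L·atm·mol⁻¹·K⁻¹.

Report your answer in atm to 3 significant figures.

n(NaHCO3) = 325 / 84.01 = 3.869 mol
n(gas produced) = (2/2) × 3.869 = 3.869 mol
P = nRT/V = 3.869 × 0.08206 × 789.15 / 33.4 = 7.501 atm

7.50 atm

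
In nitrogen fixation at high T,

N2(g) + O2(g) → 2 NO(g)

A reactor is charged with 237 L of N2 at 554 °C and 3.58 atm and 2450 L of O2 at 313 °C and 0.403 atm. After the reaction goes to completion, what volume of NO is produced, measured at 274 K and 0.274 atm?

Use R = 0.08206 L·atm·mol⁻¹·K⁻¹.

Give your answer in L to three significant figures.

2050 L

n(N2) = PV/RT = (3.58 × 237) / (0.08206 × 827.15) = 12.50 mol
n(O2) = PV/RT = (0.403 × 2450) / (0.08206 × 586.15) = 20.53 mol
For 12.50 mol N2, stoichiometry requires (1/1) × 12.50 = 12.50 mol O2; 20.53 mol is available, so N2 is limiting.
n(NO) = (2/1) × 12.50 = 25.00 mol
V(NO) = nRT/P = 25.00 × 0.08206 × 274 / 0.274 = 2052 L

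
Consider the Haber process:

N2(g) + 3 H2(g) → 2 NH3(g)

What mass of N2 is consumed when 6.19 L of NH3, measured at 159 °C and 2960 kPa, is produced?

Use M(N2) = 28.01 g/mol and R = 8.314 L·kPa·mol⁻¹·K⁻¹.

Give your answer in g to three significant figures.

n(NH3) = PV/RT = (2960 × 6.19) / (8.314 × 432.15) = 5.100 mol
n(N2) = (1/2) × 5.100 = 2.550 mol
m(N2) = 2.550 × 28.01 = 71.43 g

71.4 g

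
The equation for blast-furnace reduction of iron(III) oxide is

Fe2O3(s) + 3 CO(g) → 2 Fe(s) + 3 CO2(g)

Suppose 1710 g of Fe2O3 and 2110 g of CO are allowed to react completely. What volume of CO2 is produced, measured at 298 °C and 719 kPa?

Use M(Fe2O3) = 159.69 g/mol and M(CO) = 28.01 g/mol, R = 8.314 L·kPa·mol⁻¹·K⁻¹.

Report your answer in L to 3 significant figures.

212 L

n(Fe2O3) = 1710 / 159.69 = 10.71 mol
n(CO) = 2110 / 28.01 = 75.33 mol
For 10.71 mol Fe2O3, stoichiometry requires (3/1) × 10.71 = 32.13 mol CO; 75.33 mol is available, so Fe2O3 is limiting.
n(CO2) = (3/1) × 10.71 = 32.13 mol
V(CO2) = nRT/P = 32.13 × 8.314 × 571.15 / 719 = 212.2 L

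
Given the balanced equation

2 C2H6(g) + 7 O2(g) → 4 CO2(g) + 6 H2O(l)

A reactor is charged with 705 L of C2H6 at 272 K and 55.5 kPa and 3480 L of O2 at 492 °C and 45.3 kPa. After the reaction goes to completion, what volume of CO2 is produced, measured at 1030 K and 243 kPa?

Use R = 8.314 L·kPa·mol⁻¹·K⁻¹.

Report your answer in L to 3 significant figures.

499 L

n(C2H6) = PV/RT = (55.5 × 705) / (8.314 × 272) = 17.30 mol
n(O2) = PV/RT = (45.3 × 3480) / (8.314 × 765.15) = 24.78 mol
For 17.30 mol C2H6, stoichiometry requires (7/2) × 17.30 = 60.55 mol O2; 24.78 mol is available, so O2 is limiting.
n(CO2) = (4/7) × 24.78 = 14.16 mol
V(CO2) = nRT/P = 14.16 × 8.314 × 1030 / 243 = 499.0 L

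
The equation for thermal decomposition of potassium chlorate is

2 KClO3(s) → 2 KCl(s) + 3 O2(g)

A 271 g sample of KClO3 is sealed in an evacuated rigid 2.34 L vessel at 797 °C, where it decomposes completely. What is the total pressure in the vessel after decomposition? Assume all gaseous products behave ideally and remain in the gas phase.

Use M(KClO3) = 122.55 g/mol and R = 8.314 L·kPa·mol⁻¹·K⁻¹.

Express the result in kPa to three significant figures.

n(KClO3) = 271 / 122.55 = 2.211 mol
n(gas produced) = (3/2) × 2.211 = 3.316 mol
P = nRT/V = 3.316 × 8.314 × 1070.15 / 2.34 = 12610 kPa

12600 kPa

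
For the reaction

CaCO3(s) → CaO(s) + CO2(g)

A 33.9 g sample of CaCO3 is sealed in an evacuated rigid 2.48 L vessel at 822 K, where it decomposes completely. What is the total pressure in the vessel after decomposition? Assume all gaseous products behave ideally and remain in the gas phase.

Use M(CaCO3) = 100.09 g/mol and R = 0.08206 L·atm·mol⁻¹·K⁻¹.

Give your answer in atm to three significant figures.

9.21 atm

n(CaCO3) = 33.9 / 100.09 = 0.3387 mol
n(gas produced) = (1/1) × 0.3387 = 0.3387 mol
P = nRT/V = 0.3387 × 0.08206 × 822 / 2.48 = 9.212 atm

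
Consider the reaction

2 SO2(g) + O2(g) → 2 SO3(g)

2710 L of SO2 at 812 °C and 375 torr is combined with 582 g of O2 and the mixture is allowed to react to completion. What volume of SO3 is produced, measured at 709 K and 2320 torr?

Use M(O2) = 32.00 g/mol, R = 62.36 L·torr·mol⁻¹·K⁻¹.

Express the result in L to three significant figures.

286 L

n(SO2) = PV/RT = (375 × 2710) / (62.36 × 1085.15) = 15.02 mol
n(O2) = 582 / 32.00 = 18.19 mol
For 15.02 mol SO2, stoichiometry requires (1/2) × 15.02 = 7.510 mol O2; 18.19 mol is available, so SO2 is limiting.
n(SO3) = (2/2) × 15.02 = 15.02 mol
V(SO3) = nRT/P = 15.02 × 62.36 × 709 / 2320 = 286.2 L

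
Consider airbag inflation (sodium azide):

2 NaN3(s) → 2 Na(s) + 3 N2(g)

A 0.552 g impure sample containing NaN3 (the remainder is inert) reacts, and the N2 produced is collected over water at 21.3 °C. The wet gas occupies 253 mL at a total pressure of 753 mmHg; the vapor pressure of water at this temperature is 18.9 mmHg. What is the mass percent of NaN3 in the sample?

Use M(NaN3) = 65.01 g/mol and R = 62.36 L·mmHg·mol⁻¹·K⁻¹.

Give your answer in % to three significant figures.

79.4 %

P(N2) = 753 − 18.9 = 734.1 mmHg
n(N2) = PV/RT = (734.1 × 0.2530) / (62.36 × 294.45) = 0.01011 mol
n(NaN3) = (2/3) × 0.01011 = 0.006740 mol
m(NaN3) = 0.006740 × 65.01 = 0.4382 g
%NaN3 = 0.4382 / 0.552 × 100 = 79.38%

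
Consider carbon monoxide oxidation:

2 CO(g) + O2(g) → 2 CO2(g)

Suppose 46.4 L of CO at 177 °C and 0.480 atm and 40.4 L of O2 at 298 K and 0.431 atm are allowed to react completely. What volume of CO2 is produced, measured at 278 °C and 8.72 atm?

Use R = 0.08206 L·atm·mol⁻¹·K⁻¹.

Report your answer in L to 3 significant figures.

n(CO) = PV/RT = (0.480 × 46.4) / (0.08206 × 450.15) = 0.6029 mol
n(O2) = PV/RT = (0.431 × 40.4) / (0.08206 × 298) = 0.7121 mol
For 0.6029 mol CO, stoichiometry requires (1/2) × 0.6029 = 0.3014 mol O2; 0.7121 mol is available, so CO is limiting.
n(CO2) = (2/2) × 0.6029 = 0.6029 mol
V(CO2) = nRT/P = 0.6029 × 0.08206 × 551.15 / 8.72 = 3.127 L

3.13 L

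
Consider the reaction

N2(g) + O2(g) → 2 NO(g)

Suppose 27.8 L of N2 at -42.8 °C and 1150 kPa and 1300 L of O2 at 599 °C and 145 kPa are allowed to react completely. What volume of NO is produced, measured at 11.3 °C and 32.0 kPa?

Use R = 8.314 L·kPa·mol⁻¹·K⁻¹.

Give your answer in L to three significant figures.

2470 L

n(N2) = PV/RT = (1150 × 27.8) / (8.314 × 230.35) = 16.69 mol
n(O2) = PV/RT = (145 × 1300) / (8.314 × 872.15) = 26.00 mol
For 16.69 mol N2, stoichiometry requires (1/1) × 16.69 = 16.69 mol O2; 26.00 mol is available, so N2 is limiting.
n(NO) = (2/1) × 16.69 = 33.38 mol
V(NO) = nRT/P = 33.38 × 8.314 × 284.45 / 32.0 = 2467 L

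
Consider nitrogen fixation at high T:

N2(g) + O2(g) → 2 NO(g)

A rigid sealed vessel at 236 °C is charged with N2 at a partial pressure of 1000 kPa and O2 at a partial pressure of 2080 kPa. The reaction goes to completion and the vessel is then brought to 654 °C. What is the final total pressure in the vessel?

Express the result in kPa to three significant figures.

At constant V, partial pressures at 236 °C are proportional to moles, so apply stoichiometry directly to pressures.
P(O2) required for 1000 kPa of N2 = (1/1) × 1000 = 1000 kPa; available 2080 kPa, so N2 is limiting.
P(O2) remaining = 2080 − (1/1) × 1000 = 1080 kPa
P(gaseous products) = (2)/1 × 1000 = 2000 kPa
P_total at 236 °C = 1080 + 2000 = 3080 kPa
Scaling to 654 °C: P = 3080 × 927.15/509.15 = 5609 kPa

5610 kPa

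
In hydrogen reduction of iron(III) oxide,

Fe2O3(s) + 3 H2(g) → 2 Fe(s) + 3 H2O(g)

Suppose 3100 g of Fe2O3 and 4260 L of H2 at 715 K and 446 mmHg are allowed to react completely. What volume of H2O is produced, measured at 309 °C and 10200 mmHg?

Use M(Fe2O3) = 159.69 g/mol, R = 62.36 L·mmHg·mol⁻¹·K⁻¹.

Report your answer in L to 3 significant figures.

n(Fe2O3) = 3100 / 159.69 = 19.41 mol
n(H2) = PV/RT = (446 × 4260) / (62.36 × 715) = 42.61 mol
For 19.41 mol Fe2O3, stoichiometry requires (3/1) × 19.41 = 58.23 mol H2; 42.61 mol is available, so H2 is limiting.
n(H2O) = (3/3) × 42.61 = 42.61 mol
V(H2O) = nRT/P = 42.61 × 62.36 × 582.15 / 10200 = 151.7 L

152 L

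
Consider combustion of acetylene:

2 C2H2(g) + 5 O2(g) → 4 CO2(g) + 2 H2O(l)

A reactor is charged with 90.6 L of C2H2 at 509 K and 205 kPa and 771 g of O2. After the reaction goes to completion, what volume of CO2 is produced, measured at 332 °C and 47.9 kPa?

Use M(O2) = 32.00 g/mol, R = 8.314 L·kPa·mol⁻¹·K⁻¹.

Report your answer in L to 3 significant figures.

922 L

n(C2H2) = PV/RT = (205 × 90.6) / (8.314 × 509) = 4.389 mol
n(O2) = 771 / 32.00 = 24.09 mol
For 4.389 mol C2H2, stoichiometry requires (5/2) × 4.389 = 10.97 mol O2; 24.09 mol is available, so C2H2 is limiting.
n(CO2) = (4/2) × 4.389 = 8.778 mol
V(CO2) = nRT/P = 8.778 × 8.314 × 605.15 / 47.9 = 922.0 L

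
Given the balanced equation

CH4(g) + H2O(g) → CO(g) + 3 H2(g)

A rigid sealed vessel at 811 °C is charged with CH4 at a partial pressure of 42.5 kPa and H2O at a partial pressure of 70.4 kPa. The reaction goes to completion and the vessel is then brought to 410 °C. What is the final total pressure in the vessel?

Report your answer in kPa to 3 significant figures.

125 kPa

At constant V, partial pressures at 811 °C are proportional to moles, so apply stoichiometry directly to pressures.
P(H2O) required for 42.5 kPa of CH4 = (1/1) × 42.5 = 42.50 kPa; available 70.4 kPa, so CH4 is limiting.
P(H2O) remaining = 70.4 − (1/1) × 42.5 = 27.90 kPa
P(gaseous products) = (1+3)/1 × 42.5 = 170.0 kPa
P_total at 811 °C = 27.90 + 170.0 = 197.9 kPa
Scaling to 410 °C: P = 197.9 × 683.15/1084.15 = 124.7 kPa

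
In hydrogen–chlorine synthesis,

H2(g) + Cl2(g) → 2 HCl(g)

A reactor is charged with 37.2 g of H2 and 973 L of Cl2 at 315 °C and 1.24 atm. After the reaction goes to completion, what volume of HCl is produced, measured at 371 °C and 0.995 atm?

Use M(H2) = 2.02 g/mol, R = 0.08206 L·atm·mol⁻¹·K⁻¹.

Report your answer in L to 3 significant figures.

1960 L

n(H2) = 37.2 / 2.02 = 18.42 mol
n(Cl2) = PV/RT = (1.24 × 973) / (0.08206 × 588.15) = 25.00 mol
For 18.42 mol H2, stoichiometry requires (1/1) × 18.42 = 18.42 mol Cl2; 25.00 mol is available, so H2 is limiting.
n(HCl) = (2/1) × 18.42 = 36.84 mol
V(HCl) = nRT/P = 36.84 × 0.08206 × 644.15 / 0.995 = 1957 L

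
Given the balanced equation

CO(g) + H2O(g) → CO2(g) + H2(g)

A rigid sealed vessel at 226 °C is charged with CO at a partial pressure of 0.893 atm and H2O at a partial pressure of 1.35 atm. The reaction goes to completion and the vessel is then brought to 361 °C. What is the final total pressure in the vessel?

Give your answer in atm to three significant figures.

With V and T fixed, P_i ∝ n_i, so the mole ratios apply directly to partial pressures at 226 °C.
P(H2O) required for 0.893 atm of CO = (1/1) × 0.893 = 0.8930 atm; available 1.35 atm, so CO is limiting.
P(H2O) remaining = 1.35 − (1/1) × 0.893 = 0.4570 atm
P(gaseous products) = (1+1)/1 × 0.893 = 1.786 atm
P_total at 226 °C = 0.4570 + 1.786 = 2.243 atm
Scaling to 361 °C: P = 2.243 × 634.15/499.15 = 2.850 atm

2.85 atm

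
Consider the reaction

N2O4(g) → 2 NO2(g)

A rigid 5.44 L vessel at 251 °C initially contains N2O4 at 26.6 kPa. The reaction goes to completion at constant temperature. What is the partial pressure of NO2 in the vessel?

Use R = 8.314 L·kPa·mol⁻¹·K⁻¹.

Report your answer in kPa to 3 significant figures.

n(N2O4)₀ = PV/RT = (26.6 × 5.44) / (8.314 × 524.15) = 0.03321 mol
n(NO2) = (2/1) × 0.03321 = 0.06642 mol
P(NO2) = nRT/V = 0.06642 × 8.314 × 524.15 / 5.44 = 53.21 kPa

53.2 kPa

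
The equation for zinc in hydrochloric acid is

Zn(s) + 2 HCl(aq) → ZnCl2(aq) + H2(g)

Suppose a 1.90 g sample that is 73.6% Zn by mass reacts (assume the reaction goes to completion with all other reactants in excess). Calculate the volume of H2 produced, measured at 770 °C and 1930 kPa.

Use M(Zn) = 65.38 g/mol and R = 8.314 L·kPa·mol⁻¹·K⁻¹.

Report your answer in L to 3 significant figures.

0.0961 L

mass of Zn = 1.90 × 73.6/100 = 1.398 g
n(Zn) = 1.398 / 65.38 = 0.02138 mol
n(H2) = (1/1) × 0.02138 = 0.02138 mol
V = nRT/P = 0.02138 × 8.314 × 1043.15 / 1930 = 0.09607 L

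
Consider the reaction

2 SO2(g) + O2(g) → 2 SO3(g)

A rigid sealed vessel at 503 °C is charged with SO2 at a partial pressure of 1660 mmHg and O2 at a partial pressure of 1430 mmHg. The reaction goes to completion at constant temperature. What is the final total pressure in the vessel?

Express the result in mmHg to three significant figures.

With V and T fixed, P_i ∝ n_i, so the mole ratios apply directly to partial pressures at 503 °C.
P(O2) required for 1660 mmHg of SO2 = (1/2) × 1660 = 830.0 mmHg; available 1430 mmHg, so SO2 is limiting.
P(O2) remaining = 1430 − (1/2) × 1660 = 600.0 mmHg
P(gaseous products) = (2)/2 × 1660 = 1660 mmHg
P_total at 503 °C = 600.0 + 1660 = 2260 mmHg

2260 mmHg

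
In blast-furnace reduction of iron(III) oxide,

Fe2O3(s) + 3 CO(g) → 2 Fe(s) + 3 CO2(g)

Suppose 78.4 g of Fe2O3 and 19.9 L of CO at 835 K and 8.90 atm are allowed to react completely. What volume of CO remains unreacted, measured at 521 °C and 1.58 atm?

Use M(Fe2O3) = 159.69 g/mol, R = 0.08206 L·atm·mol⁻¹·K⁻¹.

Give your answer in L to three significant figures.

n(Fe2O3) = 78.4 / 159.69 = 0.4910 mol
n(CO) = PV/RT = (8.90 × 19.9) / (0.08206 × 835) = 2.585 mol
For 0.4910 mol Fe2O3, stoichiometry requires (3/1) × 0.4910 = 1.473 mol CO; 2.585 mol is available, so Fe2O3 is limiting.
n(CO) consumed = (3/1) × 0.4910 = 1.473 mol; remaining = 2.585 − 1.473 = 1.112 mol
V(CO) = nRT/P = 1.112 × 0.08206 × 794.15 / 1.58 = 45.87 L

45.9 L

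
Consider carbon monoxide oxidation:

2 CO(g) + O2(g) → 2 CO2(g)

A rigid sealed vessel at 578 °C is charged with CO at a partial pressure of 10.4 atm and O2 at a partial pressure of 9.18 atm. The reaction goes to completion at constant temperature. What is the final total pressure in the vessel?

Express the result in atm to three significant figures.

14.4 atm

At constant V, partial pressures at 578 °C are proportional to moles, so apply stoichiometry directly to pressures.
P(O2) required for 10.4 atm of CO = (1/2) × 10.4 = 5.200 atm; available 9.18 atm, so CO is limiting.
P(O2) remaining = 9.18 − (1/2) × 10.4 = 3.980 atm
P(gaseous products) = (2)/2 × 10.4 = 10.40 atm
P_total at 578 °C = 3.980 + 10.40 = 14.38 atm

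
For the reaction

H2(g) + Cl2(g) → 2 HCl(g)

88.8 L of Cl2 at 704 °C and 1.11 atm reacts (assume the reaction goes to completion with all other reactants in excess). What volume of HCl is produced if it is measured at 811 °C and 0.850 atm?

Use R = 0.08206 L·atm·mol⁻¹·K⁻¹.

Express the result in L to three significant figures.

257 L

n(Cl2) = PV/RT = (1.11 × 88.8) / (0.08206 × 977.15) = 1.229 mol
n(HCl) = (2/1) × 1.229 = 2.458 mol
V = nRT/P = 2.458 × 0.08206 × 1084.15 / 0.850 = 257.3 L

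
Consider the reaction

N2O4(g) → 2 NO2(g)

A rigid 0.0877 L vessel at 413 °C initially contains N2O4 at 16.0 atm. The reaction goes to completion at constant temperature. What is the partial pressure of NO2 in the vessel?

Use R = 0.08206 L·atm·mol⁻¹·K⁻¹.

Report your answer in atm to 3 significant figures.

32.0 atm

n(N2O4)₀ = PV/RT = (16.0 × 0.0877) / (0.08206 × 686.15) = 0.02492 mol
n(NO2) = (2/1) × 0.02492 = 0.04984 mol
P(NO2) = nRT/V = 0.04984 × 0.08206 × 686.15 / 0.0877 = 32.00 atm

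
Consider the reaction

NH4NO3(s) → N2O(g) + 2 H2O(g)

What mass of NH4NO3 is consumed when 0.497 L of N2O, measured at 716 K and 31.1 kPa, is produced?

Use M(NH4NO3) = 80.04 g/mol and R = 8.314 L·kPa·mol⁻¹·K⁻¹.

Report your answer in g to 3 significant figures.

0.208 g

n(N2O) = PV/RT = (31.1 × 0.497) / (8.314 × 716) = 0.002597 mol
n(NH4NO3) = (1/1) × 0.002597 = 0.002597 mol
m(NH4NO3) = 0.002597 × 80.04 = 0.2079 g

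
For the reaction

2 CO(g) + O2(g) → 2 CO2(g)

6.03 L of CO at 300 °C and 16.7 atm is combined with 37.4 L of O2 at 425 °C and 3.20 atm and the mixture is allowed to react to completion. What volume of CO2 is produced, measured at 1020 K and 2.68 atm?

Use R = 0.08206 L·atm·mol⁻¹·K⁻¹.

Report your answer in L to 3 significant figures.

n(CO) = PV/RT = (16.7 × 6.03) / (0.08206 × 573.15) = 2.141 mol
n(O2) = PV/RT = (3.20 × 37.4) / (0.08206 × 698.15) = 2.089 mol
For 2.141 mol CO, stoichiometry requires (1/2) × 2.141 = 1.071 mol O2; 2.089 mol is available, so CO is limiting.
n(CO2) = (2/2) × 2.141 = 2.141 mol
V(CO2) = nRT/P = 2.141 × 0.08206 × 1020 / 2.68 = 66.87 L

66.9 L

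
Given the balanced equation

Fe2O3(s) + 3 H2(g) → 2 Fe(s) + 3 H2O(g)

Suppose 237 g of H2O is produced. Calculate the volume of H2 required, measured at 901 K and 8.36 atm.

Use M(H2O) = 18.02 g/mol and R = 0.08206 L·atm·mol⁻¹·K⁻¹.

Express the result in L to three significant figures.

116 L

n(H2O) = 237.0 / 18.02 = 13.15 mol
n(H2) = (3/3) × 13.15 = 13.15 mol
V = nRT/P = 13.15 × 0.08206 × 901 / 8.36 = 116.3 L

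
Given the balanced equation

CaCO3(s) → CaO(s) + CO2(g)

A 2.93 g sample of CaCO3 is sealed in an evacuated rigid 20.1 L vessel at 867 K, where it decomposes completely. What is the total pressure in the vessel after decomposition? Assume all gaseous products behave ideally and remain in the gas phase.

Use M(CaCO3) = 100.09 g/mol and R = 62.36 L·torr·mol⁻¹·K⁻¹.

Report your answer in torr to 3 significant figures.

n(CaCO3) = 2.93 / 100.09 = 0.02927 mol
n(gas produced) = (1/1) × 0.02927 = 0.02927 mol
P = nRT/V = 0.02927 × 62.36 × 867 / 20.1 = 78.73 torr

78.7 torr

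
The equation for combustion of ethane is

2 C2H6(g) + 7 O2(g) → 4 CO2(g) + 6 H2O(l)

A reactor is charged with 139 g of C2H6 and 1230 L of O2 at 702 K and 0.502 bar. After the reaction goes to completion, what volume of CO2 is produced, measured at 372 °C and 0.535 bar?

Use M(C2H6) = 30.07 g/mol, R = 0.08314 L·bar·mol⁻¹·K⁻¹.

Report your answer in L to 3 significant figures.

n(C2H6) = 139 / 30.07 = 4.623 mol
n(O2) = PV/RT = (0.502 × 1230) / (0.08314 × 702) = 10.58 mol
For 4.623 mol C2H6, stoichiometry requires (7/2) × 4.623 = 16.18 mol O2; 10.58 mol is available, so O2 is limiting.
n(CO2) = (4/7) × 10.58 = 6.046 mol
V(CO2) = nRT/P = 6.046 × 0.08314 × 645.15 / 0.535 = 606.2 L

606 L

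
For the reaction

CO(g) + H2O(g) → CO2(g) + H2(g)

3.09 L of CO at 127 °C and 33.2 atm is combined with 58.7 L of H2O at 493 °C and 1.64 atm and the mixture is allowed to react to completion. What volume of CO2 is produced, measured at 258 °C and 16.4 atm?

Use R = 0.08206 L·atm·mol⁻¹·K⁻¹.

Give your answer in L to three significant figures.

n(CO) = PV/RT = (33.2 × 3.09) / (0.08206 × 400.15) = 3.124 mol
n(H2O) = PV/RT = (1.64 × 58.7) / (0.08206 × 766.15) = 1.531 mol
For 3.124 mol CO, stoichiometry requires (1/1) × 3.124 = 3.124 mol H2O; 1.531 mol is available, so H2O is limiting.
n(CO2) = (1/1) × 1.531 = 1.531 mol
V(CO2) = nRT/P = 1.531 × 0.08206 × 531.15 / 16.4 = 4.069 L

4.07 L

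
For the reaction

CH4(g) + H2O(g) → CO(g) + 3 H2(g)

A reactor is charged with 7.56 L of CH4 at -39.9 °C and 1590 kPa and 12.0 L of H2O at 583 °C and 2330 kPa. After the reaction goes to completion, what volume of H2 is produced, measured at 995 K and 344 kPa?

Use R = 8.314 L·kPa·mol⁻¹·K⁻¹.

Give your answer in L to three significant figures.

n(CH4) = PV/RT = (1590 × 7.56) / (8.314 × 233.25) = 6.199 mol
n(H2O) = PV/RT = (2330 × 12.0) / (8.314 × 856.15) = 3.928 mol
For 6.199 mol CH4, stoichiometry requires (1/1) × 6.199 = 6.199 mol H2O; 3.928 mol is available, so H2O is limiting.
n(H2) = (3/1) × 3.928 = 11.78 mol
V(H2) = nRT/P = 11.78 × 8.314 × 995 / 344 = 283.3 L

283 L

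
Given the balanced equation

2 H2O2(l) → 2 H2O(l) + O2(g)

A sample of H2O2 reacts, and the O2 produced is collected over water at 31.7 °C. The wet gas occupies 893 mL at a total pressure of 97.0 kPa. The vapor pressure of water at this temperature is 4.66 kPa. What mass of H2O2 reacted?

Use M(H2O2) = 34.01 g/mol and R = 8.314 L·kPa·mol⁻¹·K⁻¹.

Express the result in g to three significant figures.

P(O2) = 97.0 − 4.66 = 92.34 kPa
n(O2) = PV/RT = (92.34 × 0.8930) / (8.314 × 304.85) = 0.03253 mol
n(H2O2) = (2/1) × 0.03253 = 0.06506 mol
m(H2O2) = 0.06506 × 34.01 = 2.213 g

2.21 g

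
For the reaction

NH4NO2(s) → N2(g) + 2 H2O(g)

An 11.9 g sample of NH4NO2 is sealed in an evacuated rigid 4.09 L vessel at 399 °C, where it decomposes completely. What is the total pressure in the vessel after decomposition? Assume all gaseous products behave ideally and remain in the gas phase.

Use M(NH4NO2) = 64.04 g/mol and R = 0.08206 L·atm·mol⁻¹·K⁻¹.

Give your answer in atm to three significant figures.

n(NH4NO2) = 11.9 / 64.04 = 0.1858 mol
n(gas produced) = (3/1) × 0.1858 = 0.5574 mol
P = nRT/V = 0.5574 × 0.08206 × 672.15 / 4.09 = 7.517 atm

7.52 atm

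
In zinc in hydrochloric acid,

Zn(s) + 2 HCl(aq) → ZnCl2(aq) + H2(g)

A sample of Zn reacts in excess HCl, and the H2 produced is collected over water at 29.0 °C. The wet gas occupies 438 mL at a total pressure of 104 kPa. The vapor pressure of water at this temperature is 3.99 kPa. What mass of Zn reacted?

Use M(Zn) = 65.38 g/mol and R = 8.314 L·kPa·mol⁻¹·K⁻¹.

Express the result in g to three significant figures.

P(H2) = 104 − 3.99 = 100.0 kPa
n(H2) = PV/RT = (100.0 × 0.4380) / (8.314 × 302.15) = 0.01744 mol
n(Zn) = (1/1) × 0.01744 = 0.01744 mol
m(Zn) = 0.01744 × 65.38 = 1.140 g

1.14 g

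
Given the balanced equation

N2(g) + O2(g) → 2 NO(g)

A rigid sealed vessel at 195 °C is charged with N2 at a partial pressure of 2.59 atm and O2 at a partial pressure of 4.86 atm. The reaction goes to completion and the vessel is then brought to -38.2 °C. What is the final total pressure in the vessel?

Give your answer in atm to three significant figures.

3.74 atm

With V and T fixed, P_i ∝ n_i, so the mole ratios apply directly to partial pressures at 195 °C.
P(O2) required for 2.59 atm of N2 = (1/1) × 2.59 = 2.590 atm; available 4.86 atm, so N2 is limiting.
P(O2) remaining = 4.86 − (1/1) × 2.59 = 2.270 atm
P(gaseous products) = (2)/1 × 2.59 = 5.180 atm
P_total at 195 °C = 2.270 + 5.180 = 7.450 atm
Scaling to -38.2 °C: P = 7.450 × 234.95/468.15 = 3.739 atm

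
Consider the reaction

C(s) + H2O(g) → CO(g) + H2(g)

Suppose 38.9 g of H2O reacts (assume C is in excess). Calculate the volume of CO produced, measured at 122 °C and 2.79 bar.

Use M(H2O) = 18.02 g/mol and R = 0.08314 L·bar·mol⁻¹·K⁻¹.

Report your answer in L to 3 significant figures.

n(H2O) = 38.90 / 18.02 = 2.159 mol
n(CO) = (1/1) × 2.159 = 2.159 mol
V = nRT/P = 2.159 × 0.08314 × 395.15 / 2.79 = 25.42 L

25.4 L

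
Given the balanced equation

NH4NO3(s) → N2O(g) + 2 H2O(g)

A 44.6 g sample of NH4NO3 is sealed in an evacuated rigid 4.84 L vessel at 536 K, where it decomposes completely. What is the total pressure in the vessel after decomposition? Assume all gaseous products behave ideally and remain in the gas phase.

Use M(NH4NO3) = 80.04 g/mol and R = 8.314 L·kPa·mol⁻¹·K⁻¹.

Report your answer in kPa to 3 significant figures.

n(NH4NO3) = 44.6 / 80.04 = 0.5572 mol
n(gas produced) = (3/1) × 0.5572 = 1.672 mol
P = nRT/V = 1.672 × 8.314 × 536 / 4.84 = 1539 kPa

1540 kPa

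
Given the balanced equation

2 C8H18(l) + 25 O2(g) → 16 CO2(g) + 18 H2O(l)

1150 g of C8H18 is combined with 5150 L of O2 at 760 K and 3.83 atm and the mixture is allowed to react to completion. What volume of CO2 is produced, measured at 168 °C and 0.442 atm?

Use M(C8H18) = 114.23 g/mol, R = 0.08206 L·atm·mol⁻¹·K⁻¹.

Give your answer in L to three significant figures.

6600 L

n(C8H18) = 1150 / 114.23 = 10.07 mol
n(O2) = PV/RT = (3.83 × 5150) / (0.08206 × 760) = 316.3 mol
For 10.07 mol C8H18, stoichiometry requires (25/2) × 10.07 = 125.9 mol O2; 316.3 mol is available, so C8H18 is limiting.
n(CO2) = (16/2) × 10.07 = 80.56 mol
V(CO2) = nRT/P = 80.56 × 0.08206 × 441.15 / 0.442 = 6598 L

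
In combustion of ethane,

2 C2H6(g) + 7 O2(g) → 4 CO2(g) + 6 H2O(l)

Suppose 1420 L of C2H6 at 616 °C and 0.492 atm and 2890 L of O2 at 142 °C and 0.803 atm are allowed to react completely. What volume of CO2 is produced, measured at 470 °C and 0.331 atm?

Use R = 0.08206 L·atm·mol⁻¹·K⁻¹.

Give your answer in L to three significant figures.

n(C2H6) = PV/RT = (0.492 × 1420) / (0.08206 × 889.15) = 9.575 mol
n(O2) = PV/RT = (0.803 × 2890) / (0.08206 × 415.15) = 68.12 mol
For 9.575 mol C2H6, stoichiometry requires (7/2) × 9.575 = 33.51 mol O2; 68.12 mol is available, so C2H6 is limiting.
n(CO2) = (4/2) × 9.575 = 19.15 mol
V(CO2) = nRT/P = 19.15 × 0.08206 × 743.15 / 0.331 = 3528 L

3530 L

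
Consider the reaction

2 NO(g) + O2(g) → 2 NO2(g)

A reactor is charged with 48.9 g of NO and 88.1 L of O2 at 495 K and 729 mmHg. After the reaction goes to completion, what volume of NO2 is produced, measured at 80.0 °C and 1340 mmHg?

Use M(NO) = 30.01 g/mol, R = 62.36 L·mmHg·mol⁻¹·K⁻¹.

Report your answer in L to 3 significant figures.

n(NO) = 48.9 / 30.01 = 1.629 mol
n(O2) = PV/RT = (729 × 88.1) / (62.36 × 495) = 2.081 mol
For 1.629 mol NO, stoichiometry requires (1/2) × 1.629 = 0.8145 mol O2; 2.081 mol is available, so NO is limiting.
n(NO2) = (2/2) × 1.629 = 1.629 mol
V(NO2) = nRT/P = 1.629 × 62.36 × 353.15 / 1340 = 26.77 L

26.8 L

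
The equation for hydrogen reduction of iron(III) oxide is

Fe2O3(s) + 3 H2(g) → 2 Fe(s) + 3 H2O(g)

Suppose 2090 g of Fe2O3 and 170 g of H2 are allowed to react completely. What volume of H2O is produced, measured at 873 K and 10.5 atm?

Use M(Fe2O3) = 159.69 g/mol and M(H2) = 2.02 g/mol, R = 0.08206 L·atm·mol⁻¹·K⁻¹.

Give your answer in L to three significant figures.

268 L

n(Fe2O3) = 2090 / 159.69 = 13.09 mol
n(H2) = 170 / 2.02 = 84.16 mol
For 13.09 mol Fe2O3, stoichiometry requires (3/1) × 13.09 = 39.27 mol H2; 84.16 mol is available, so Fe2O3 is limiting.
n(H2O) = (3/1) × 13.09 = 39.27 mol
V(H2O) = nRT/P = 39.27 × 0.08206 × 873 / 10.5 = 267.9 L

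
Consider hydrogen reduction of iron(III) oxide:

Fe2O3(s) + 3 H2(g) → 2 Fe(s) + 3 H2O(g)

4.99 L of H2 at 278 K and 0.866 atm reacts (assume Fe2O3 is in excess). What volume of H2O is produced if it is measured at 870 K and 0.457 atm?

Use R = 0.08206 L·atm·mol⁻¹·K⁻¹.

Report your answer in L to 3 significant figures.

n(H2) = PV/RT = (0.866 × 4.99) / (0.08206 × 278) = 0.1894 mol
n(H2O) = (3/3) × 0.1894 = 0.1894 mol
V = nRT/P = 0.1894 × 0.08206 × 870 / 0.457 = 29.59 L

29.6 L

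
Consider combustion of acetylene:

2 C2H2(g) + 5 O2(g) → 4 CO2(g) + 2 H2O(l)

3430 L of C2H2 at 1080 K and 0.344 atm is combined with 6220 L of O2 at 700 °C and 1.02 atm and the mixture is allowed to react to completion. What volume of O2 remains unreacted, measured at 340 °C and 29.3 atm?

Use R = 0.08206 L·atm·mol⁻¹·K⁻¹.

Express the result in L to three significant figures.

n(C2H2) = PV/RT = (0.344 × 3430) / (0.08206 × 1080) = 13.31 mol
n(O2) = PV/RT = (1.02 × 6220) / (0.08206 × 973.15) = 79.45 mol
For 13.31 mol C2H2, stoichiometry requires (5/2) × 13.31 = 33.27 mol O2; 79.45 mol is available, so C2H2 is limiting.
n(O2) consumed = (5/2) × 13.31 = 33.27 mol; remaining = 79.45 − 33.27 = 46.18 mol
V(O2) = nRT/P = 46.18 × 0.08206 × 613.15 / 29.3 = 79.30 L

79.3 L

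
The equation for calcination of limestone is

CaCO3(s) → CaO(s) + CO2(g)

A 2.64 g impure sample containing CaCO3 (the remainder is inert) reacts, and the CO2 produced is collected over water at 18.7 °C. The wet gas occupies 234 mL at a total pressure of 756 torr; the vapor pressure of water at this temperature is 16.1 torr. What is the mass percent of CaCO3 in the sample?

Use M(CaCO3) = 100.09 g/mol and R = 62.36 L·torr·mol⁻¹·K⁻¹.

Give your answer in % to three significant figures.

36.1 %

P(CO2) = 756 − 16.1 = 739.9 torr
n(CO2) = PV/RT = (739.9 × 0.2340) / (62.36 × 291.85) = 0.009513 mol
n(CaCO3) = (1/1) × 0.009513 = 0.009513 mol
m(CaCO3) = 0.009513 × 100.09 = 0.9522 g
%CaCO3 = 0.9522 / 2.64 × 100 = 36.07%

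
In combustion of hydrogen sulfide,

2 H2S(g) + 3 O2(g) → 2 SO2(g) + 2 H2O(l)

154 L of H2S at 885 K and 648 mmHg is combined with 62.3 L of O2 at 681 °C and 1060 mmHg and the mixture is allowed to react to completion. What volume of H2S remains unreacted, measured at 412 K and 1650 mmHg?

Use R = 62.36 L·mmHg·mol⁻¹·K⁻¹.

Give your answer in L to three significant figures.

n(H2S) = PV/RT = (648 × 154) / (62.36 × 885) = 1.808 mol
n(O2) = PV/RT = (1060 × 62.3) / (62.36 × 954.15) = 1.110 mol
For 1.808 mol H2S, stoichiometry requires (3/2) × 1.808 = 2.712 mol O2; 1.110 mol is available, so O2 is limiting.
n(H2S) consumed = (2/3) × 1.110 = 0.7400 mol; remaining = 1.808 − 0.7400 = 1.068 mol
V(H2S) = nRT/P = 1.068 × 62.36 × 412 / 1650 = 16.63 L

16.6 L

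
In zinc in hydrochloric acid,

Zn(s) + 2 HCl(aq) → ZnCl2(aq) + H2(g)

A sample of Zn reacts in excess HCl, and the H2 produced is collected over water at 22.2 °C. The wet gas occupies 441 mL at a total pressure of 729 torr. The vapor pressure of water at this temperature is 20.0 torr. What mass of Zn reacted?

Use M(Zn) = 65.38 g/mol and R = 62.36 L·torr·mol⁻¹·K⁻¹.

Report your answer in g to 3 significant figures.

1.11 g

P(H2) = 729 − 20.0 = 709.0 torr
n(H2) = PV/RT = (709.0 × 0.4410) / (62.36 × 295.35) = 0.01698 mol
n(Zn) = (1/1) × 0.01698 = 0.01698 mol
m(Zn) = 0.01698 × 65.38 = 1.110 g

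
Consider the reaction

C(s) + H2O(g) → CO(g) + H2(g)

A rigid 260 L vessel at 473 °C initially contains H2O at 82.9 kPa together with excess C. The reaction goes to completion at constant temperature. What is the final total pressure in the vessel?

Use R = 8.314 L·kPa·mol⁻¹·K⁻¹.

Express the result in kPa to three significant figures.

166 kPa

At constant T and V, P ∝ n(gas): 1 mol gas → 2 mol gas.
P_final = (2/1) × 82.9 = 165.8 kPa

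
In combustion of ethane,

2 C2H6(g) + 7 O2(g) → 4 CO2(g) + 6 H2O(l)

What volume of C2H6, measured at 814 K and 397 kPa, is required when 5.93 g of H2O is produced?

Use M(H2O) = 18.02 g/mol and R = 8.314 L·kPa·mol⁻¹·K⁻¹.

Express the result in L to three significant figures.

1.87 L

n(H2O) = 5.930 / 18.02 = 0.3291 mol
n(C2H6) = (2/6) × 0.3291 = 0.1097 mol
V = nRT/P = 0.1097 × 8.314 × 814 / 397 = 1.870 L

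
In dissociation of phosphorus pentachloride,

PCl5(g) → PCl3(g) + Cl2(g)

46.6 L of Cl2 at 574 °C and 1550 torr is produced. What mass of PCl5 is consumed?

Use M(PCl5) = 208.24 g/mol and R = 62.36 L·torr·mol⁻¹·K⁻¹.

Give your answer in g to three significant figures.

285 g

n(Cl2) = PV/RT = (1550 × 46.6) / (62.36 × 847.15) = 1.367 mol
n(PCl5) = (1/1) × 1.367 = 1.367 mol
m(PCl5) = 1.367 × 208.24 = 284.7 g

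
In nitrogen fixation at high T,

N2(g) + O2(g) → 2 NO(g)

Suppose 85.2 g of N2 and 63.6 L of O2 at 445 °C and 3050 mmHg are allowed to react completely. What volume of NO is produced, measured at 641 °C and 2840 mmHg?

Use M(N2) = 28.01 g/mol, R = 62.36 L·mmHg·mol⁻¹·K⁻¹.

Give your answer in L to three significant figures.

122 L

n(N2) = 85.2 / 28.01 = 3.042 mol
n(O2) = PV/RT = (3050 × 63.6) / (62.36 × 718.15) = 4.331 mol
For 3.042 mol N2, stoichiometry requires (1/1) × 3.042 = 3.042 mol O2; 4.331 mol is available, so N2 is limiting.
n(NO) = (2/1) × 3.042 = 6.084 mol
V(NO) = nRT/P = 6.084 × 62.36 × 914.15 / 2840 = 122.1 L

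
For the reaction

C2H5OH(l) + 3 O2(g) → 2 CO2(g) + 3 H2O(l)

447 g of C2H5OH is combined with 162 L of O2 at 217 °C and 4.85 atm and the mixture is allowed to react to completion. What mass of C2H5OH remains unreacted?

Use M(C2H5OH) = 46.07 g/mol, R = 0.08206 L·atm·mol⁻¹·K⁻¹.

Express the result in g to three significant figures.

n(C2H5OH) = 447 / 46.07 = 9.703 mol
n(O2) = PV/RT = (4.85 × 162) / (0.08206 × 490.15) = 19.53 mol
For 9.703 mol C2H5OH, stoichiometry requires (3/1) × 9.703 = 29.11 mol O2; 19.53 mol is available, so O2 is limiting.
n(C2H5OH) consumed = (1/3) × 19.53 = 6.510 mol; remaining = 9.703 − 6.510 = 3.193 mol
m(C2H5OH) = 3.193 × 46.07 = 147.1 g

147 g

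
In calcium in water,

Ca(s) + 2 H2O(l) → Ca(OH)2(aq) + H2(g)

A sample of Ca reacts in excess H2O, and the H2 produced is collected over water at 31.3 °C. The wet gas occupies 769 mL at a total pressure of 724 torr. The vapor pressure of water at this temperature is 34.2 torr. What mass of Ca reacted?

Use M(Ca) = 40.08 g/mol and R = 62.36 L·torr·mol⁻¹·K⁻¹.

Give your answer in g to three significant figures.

P(H2) = 724 − 34.2 = 689.8 torr
n(H2) = PV/RT = (689.8 × 0.7690) / (62.36 × 304.45) = 0.02794 mol
n(Ca) = (1/1) × 0.02794 = 0.02794 mol
m(Ca) = 0.02794 × 40.08 = 1.120 g

1.12 g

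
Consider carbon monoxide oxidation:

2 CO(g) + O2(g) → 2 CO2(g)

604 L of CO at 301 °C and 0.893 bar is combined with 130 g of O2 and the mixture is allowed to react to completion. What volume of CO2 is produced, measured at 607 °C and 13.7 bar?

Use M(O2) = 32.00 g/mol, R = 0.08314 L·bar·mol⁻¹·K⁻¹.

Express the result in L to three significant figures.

43.4 L

n(CO) = PV/RT = (0.893 × 604) / (0.08314 × 574.15) = 11.30 mol
n(O2) = 130 / 32.00 = 4.062 mol
For 11.30 mol CO, stoichiometry requires (1/2) × 11.30 = 5.650 mol O2; 4.062 mol is available, so O2 is limiting.
n(CO2) = (2/1) × 4.062 = 8.124 mol
V(CO2) = nRT/P = 8.124 × 0.08314 × 880.15 / 13.7 = 43.39 L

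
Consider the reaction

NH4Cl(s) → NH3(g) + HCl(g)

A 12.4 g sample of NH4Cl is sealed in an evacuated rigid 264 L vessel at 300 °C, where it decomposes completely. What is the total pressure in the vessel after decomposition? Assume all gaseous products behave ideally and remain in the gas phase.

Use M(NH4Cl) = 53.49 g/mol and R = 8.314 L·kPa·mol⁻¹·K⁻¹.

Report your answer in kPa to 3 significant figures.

8.37 kPa

n(NH4Cl) = 12.4 / 53.49 = 0.2318 mol
n(gas produced) = (2/1) × 0.2318 = 0.4636 mol
P = nRT/V = 0.4636 × 8.314 × 573.15 / 264 = 8.368 kPa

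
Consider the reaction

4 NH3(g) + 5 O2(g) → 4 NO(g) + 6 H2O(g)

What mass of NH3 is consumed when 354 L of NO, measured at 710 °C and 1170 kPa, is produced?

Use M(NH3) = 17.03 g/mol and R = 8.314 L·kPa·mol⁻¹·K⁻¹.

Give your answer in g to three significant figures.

n(NO) = PV/RT = (1170 × 354) / (8.314 × 983.15) = 50.67 mol
n(NH3) = (4/4) × 50.67 = 50.67 mol
m(NH3) = 50.67 × 17.03 = 862.9 g

863 g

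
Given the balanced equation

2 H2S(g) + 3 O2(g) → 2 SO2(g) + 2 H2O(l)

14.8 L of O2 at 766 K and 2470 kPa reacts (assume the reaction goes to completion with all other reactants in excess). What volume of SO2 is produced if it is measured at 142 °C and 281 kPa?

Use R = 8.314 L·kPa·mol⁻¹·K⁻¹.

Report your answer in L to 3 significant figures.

47.0 L

n(O2) = PV/RT = (2470 × 14.8) / (8.314 × 766) = 5.740 mol
n(SO2) = (2/3) × 5.740 = 3.827 mol
V = nRT/P = 3.827 × 8.314 × 415.15 / 281 = 47.01 L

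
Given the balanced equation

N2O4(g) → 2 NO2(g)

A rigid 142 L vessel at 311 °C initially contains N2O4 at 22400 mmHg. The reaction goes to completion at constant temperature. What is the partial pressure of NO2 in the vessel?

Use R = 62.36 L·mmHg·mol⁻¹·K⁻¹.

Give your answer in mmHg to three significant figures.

n(N2O4)₀ = PV/RT = (22400 × 142) / (62.36 × 584.15) = 87.32 mol
n(NO2) = (2/1) × 87.32 = 174.6 mol
P(NO2) = nRT/V = 174.6 × 62.36 × 584.15 / 142 = 44790 mmHg

44800 mmHg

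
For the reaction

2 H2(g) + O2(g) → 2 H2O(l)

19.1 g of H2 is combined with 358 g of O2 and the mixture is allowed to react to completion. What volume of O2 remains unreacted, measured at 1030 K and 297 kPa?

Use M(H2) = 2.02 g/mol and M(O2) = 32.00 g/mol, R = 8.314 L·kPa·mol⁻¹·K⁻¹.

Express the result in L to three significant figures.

n(H2) = 19.1 / 2.02 = 9.455 mol
n(O2) = 358 / 32.00 = 11.19 mol
For 9.455 mol H2, stoichiometry requires (1/2) × 9.455 = 4.728 mol O2; 11.19 mol is available, so H2 is limiting.
n(O2) consumed = (1/2) × 9.455 = 4.728 mol; remaining = 11.19 − 4.728 = 6.462 mol
V(O2) = nRT/P = 6.462 × 8.314 × 1030 / 297 = 186.3 L

186 L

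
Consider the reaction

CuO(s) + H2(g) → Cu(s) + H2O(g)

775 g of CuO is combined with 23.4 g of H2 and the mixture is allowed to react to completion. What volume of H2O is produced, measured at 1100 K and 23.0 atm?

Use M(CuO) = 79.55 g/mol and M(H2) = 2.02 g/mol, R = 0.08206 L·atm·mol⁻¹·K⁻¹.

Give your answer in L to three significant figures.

38.2 L

n(CuO) = 775 / 79.55 = 9.742 mol
n(H2) = 23.4 / 2.02 = 11.58 mol
For 9.742 mol CuO, stoichiometry requires (1/1) × 9.742 = 9.742 mol H2; 11.58 mol is available, so CuO is limiting.
n(H2O) = (1/1) × 9.742 = 9.742 mol
V(H2O) = nRT/P = 9.742 × 0.08206 × 1100 / 23.0 = 38.23 L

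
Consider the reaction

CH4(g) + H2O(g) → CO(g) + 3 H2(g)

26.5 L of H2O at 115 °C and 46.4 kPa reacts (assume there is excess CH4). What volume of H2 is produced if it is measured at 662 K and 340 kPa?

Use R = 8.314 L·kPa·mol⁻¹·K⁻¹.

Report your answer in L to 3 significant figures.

n(H2O) = PV/RT = (46.4 × 26.5) / (8.314 × 388.15) = 0.3810 mol
n(H2) = (3/1) × 0.3810 = 1.143 mol
V = nRT/P = 1.143 × 8.314 × 662 / 340 = 18.50 L

18.5 L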